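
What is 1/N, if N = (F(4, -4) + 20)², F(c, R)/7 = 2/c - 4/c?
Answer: 4/1089 ≈ 0.0036731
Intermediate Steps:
F(c, R) = -14/c (F(c, R) = 7*(2/c - 4/c) = 7*(-2/c) = -14/c)
N = 1089/4 (N = (-14/4 + 20)² = (-14*¼ + 20)² = (-7/2 + 20)² = (33/2)² = 1089/4 ≈ 272.25)
1/N = 1/(1089/4) = 4/1089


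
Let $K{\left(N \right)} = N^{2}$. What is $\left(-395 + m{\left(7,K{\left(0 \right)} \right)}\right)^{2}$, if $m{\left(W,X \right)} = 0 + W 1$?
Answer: $150544$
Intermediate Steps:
$m{\left(W,X \right)} = W$ ($m{\left(W,X \right)} = 0 + W = W$)
$\left(-395 + m{\left(7,K{\left(0 \right)} \right)}\right)^{2} = \left(-395 + 7\right)^{2} = \left(-388\right)^{2} = 150544$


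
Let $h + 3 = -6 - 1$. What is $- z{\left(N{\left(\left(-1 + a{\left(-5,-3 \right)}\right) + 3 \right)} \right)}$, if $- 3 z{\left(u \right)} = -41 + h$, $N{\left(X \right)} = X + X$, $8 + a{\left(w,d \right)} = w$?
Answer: $-17$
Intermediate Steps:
$a{\left(w,d \right)} = -8 + w$
$h = -10$ ($h = -3 - 7 = -10$)
$N{\left(X \right)} = 2 X$
$z{\left(u \right)} = 17$ ($z{\left(u \right)} = - \frac{-41 - 10}{3} = \left(- \frac{1}{3}\right) \left(-51\right) = 17$)
$- z{\left(N{\left(\left(-1 + a{\left(-5,-3 \right)}\right) + 3 \right)} \right)} = \left(-1\right) 17 = -17$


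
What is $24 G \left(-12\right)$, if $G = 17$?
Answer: $-4896$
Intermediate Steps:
$24 G \left(-12\right) = 24 \cdot 17 \left(-12\right) = 408 \left(-12\right) = -4896$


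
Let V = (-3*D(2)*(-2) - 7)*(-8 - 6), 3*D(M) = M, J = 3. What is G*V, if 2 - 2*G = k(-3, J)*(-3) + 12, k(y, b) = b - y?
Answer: 168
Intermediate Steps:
D(M) = M/3
G = 4 (G = 1 - ((3 - 1*(-3))*(-3) + 12)/2 = 1 - ((3 + 3)*(-3) + 12)/2 = 1 - (6*(-3) + 12)/2 = 1 - (-18 + 12)/2 = 1 - ½*(-6) = 1 + 3 = 4)
V = 42 (V = (-2*(-2) - 7)*(-8 - 6) = (-3*⅔*(-2) - 7)*(-14) = (-2*(-2) - 7)*(-14) = (4 - 7)*(-14) = -3*(-14) = 42)
G*V = 4*42 = 168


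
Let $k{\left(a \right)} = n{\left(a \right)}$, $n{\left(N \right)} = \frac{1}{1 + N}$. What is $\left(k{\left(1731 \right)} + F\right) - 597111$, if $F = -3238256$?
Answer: $- \frac{6642855643}{1732} \approx -3.8354 \cdot 10^{6}$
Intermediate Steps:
$k{\left(a \right)} = \frac{1}{1 + a}$
$\left(k{\left(1731 \right)} + F\right) - 597111 = \left(\frac{1}{1 + 1731} - 3238256\right) - 597111 = \left(\frac{1}{1732} - 3238256\right) - 597111 = - \frac{5608659391}{1732} - 597111 = - \frac{6642855643}{1732}$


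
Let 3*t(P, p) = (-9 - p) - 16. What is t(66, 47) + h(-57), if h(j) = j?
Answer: -81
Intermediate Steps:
t(P, p) = -25/3 - p/3 (t(P, p) = ((-9 - p) - 16)/3 = (-25 - p)/3 = -25/3 - p/3)
t(66, 47) + h(-57) = (-25/3 - ⅓*47) - 57 = (-25/3 - 47/3) - 57 = -24 - 57 = -81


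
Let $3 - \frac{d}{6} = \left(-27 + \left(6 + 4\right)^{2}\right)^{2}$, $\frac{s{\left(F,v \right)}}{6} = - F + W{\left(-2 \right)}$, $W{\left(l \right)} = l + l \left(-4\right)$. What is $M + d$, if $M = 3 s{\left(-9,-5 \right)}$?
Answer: $-31686$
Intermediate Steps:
$W{\left(l \right)} = - 3 l$ ($W{\left(l \right)} = l - 4 l = - 3 l$)
$s{\left(F,v \right)} = 36 - 6 F$ ($s{\left(F,v \right)} = 6 \left(- F - -6\right) = 6 \left(- F + 6\right) = 6 \left(6 - F\right) = 36 - 6 F$)
$M = 270$ ($M = 3 \left(36 - -54\right) = 3 \left(36 + 54\right) = 3 \cdot 90 = 270$)
$d = -31956$ ($d = 18 - 6 \left(-27 + \left(6 + 4\right)^{2}\right)^{2} = 18 - 6 \left(-27 + 10^{2}\right)^{2} = 18 - 6 \left(-27 + 100\right)^{2} = 18 - 6 \cdot 73^{2} = 18 - 31974 = -31956$)
$M + d = 270 - 31956 = -31686$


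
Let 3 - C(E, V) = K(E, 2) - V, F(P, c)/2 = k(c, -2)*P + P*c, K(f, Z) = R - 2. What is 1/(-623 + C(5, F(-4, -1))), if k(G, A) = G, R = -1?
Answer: -1/601 ≈ -0.0016639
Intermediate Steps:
K(f, Z) = -3 (K(f, Z) = -1 - 2 = -3)
F(P, c) = 4*P*c (F(P, c) = 2*(c*P + P*c) = 2*(P*c + P*c) = 2*(2*P*c) = 4*P*c)
C(E, V) = 6 + V (C(E, V) = 3 - (-3 - V) = 3 + (3 + V) = 6 + V)
1/(-623 + C(5, F(-4, -1))) = 1/(-623 + (6 + 4*(-4)*(-1))) = 1/(-623 + (6 + 16)) = 1/(-623 + 22) = 1/(-601) = -1/601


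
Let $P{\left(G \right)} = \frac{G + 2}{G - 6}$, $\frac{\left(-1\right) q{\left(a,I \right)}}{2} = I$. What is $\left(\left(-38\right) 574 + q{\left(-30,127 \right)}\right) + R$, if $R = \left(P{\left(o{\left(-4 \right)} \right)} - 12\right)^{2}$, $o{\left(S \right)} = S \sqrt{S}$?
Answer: $- \frac{13709137}{625} - \frac{9184 i}{625} \approx -21935.0 - 14.694 i$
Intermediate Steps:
$o{\left(S \right)} = S^{\frac{3}{2}}$
$q{\left(a,I \right)} = - 2 I$
$P{\left(G \right)} = \frac{2 + G}{-6 + G}$
$R = \left(-12 + \frac{\left(-6 + 8 i\right) \left(2 - 8 i\right)}{100}\right)^{2}$ ($R = \left(\frac{2 + \left(-4\right)^{\frac{3}{2}}}{-6 + \left(-4\right)^{\frac{3}{2}}} - 12\right)^{2} = \left(\frac{2 - 8 i}{-6 - 8 i} - 12\right)^{2} = \left(\frac{-6 + 8 i}{100} \left(2 - 8 i\right) - 12\right)^{2} = \left(\frac{\left(-6 + 8 i\right) \left(2 - 8 i\right)}{100} - 12\right)^{2} = \left(-12 + \frac{\left(-6 + 8 i\right) \left(2 - 8 i\right)}{100}\right)^{2} \approx 131.38 - 14.694 i$)
$\left(\left(-38\right) 574 + q{\left(-30,127 \right)}\right) + R = \left(\left(-38\right) 574 - 254\right) + \left(\frac{82113}{625} - \frac{9184 i}{625}\right) = \left(-21812 - 254\right) + \left(\frac{82113}{625} - \frac{9184 i}{625}\right) = -22066 + \left(\frac{82113}{625} - \frac{9184 i}{625}\right) = - \frac{13709137}{625} - \frac{9184 i}{625}$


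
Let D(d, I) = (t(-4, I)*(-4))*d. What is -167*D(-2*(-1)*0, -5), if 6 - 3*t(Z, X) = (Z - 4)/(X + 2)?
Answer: 0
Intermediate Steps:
t(Z, X) = 2 - (-4 + Z)/(3*(2 + X)) (t(Z, X) = 2 - (Z - 4)/(3*(X + 2)) = 2 - (-4 + Z)/(3*(2 + X)))
D(d, I) = -4*d*(20 + 6*I)/(3*(2 + I)) (D(d, I) = (((16 - 1*(-4) + 6*I)/(3*(2 + I)))*(-4))*d = (((16 + 4 + 6*I)/(3*(2 + I)))*(-4))*d = (((20 + 6*I)/(3*(2 + I)))*(-4))*d = (-4*(20 + 6*I)/(3*(2 + I)))*d = -4*d*(20 + 6*I)/(3*(2 + I)))
-167*D(-2*(-1)*0, -5) = -(-1336)*-2*(-1)*0*(10 + 3*(-5))/(6 + 3*(-5)) = -(-1336)*2*0*(10 - 15)/(6 - 15) = -(-1336)*0*(-5)/(-9) = -(-1336)*0*(-1)*(-5)/9 = -167*0 = 0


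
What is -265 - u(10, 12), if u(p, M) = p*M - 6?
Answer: -379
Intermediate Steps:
u(p, M) = -6 + M*p (u(p, M) = M*p - 6 = -6 + M*p)
-265 - u(10, 12) = -265 - (-6 + 12*10) = -265 - (-6 + 120) = -265 - 1*114 = -265 - 114 = -379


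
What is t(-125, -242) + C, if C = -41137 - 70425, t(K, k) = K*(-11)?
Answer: -110187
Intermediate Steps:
t(K, k) = -11*K
C = -111562
t(-125, -242) + C = -11*(-125) - 111562 = 1375 - 111562 = -110187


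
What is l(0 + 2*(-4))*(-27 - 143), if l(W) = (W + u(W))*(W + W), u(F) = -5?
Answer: -35360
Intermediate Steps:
l(W) = 2*W*(-5 + W) (l(W) = (W - 5)*(W + W) = (-5 + W)*(2*W) = 2*W*(-5 + W))
l(0 + 2*(-4))*(-27 - 143) = (2*(0 + 2*(-4))*(-5 + (0 + 2*(-4))))*(-27 - 143) = (2*(0 - 8)*(-5 + (0 - 8)))*(-170) = (2*(-8)*(-5 - 8))*(-170) = (2*(-8)*(-13))*(-170) = 208*(-170) = -35360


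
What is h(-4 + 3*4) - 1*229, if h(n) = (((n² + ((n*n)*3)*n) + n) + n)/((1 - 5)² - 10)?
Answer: 121/3 ≈ 40.333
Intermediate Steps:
h(n) = n³/2 + n/3 + n²/6 (h(n) = (((n² + (n²*3)*n) + n) + n)/((-4)² - 10) = (((n² + (3*n²)*n) + n) + n)/(16 - 10) = (((n² + 3*n³) + n) + n)/6 = ((n + n² + 3*n³) + n)*(⅙) = (n² + 2*n + 3*n³)*(⅙) = n³/2 + n/3 + n²/6)
h(-4 + 3*4) - 1*229 = (-4 + 3*4)*(2 + (-4 + 3*4) + 3*(-4 + 3*4)²)/6 - 1*229 = (-4 + 12)*(2 + (-4 + 12) + 3*(-4 + 12)²)/6 - 229 = (⅙)*8*(2 + 8 + 3*8²) - 229 = (⅙)*8*(2 + 8 + 3*64) - 229 = (⅙)*8*(2 + 8 + 192) - 229 = (⅙)*8*202 - 229 = 808/3 - 229 = 121/3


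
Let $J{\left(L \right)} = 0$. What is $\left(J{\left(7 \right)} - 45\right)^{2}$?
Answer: $2025$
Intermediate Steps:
$\left(J{\left(7 \right)} - 45\right)^{2} = \left(0 - 45\right)^{2} = \left(-45\right)^{2} = 2025$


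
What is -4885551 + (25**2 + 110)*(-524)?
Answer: -5270691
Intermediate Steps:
-4885551 + (25**2 + 110)*(-524) = -4885551 + (625 + 110)*(-524) = -4885551 + 735*(-524) = -4885551 - 385140 = -5270691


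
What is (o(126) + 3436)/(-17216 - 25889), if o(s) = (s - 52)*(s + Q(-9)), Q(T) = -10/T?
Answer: -23116/77589 ≈ -0.29793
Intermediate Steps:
o(s) = (-52 + s)*(10/9 + s) (o(s) = (s - 52)*(s - 10/(-9)) = (-52 + s)*(s - 10*(-1/9)) = (-52 + s)*(s + 10/9) = (-52 + s)*(10/9 + s))
(o(126) + 3436)/(-17216 - 25889) = ((-520/9 + 126**2 - 458/9*126) + 3436)/(-17216 - 25889) = ((-520/9 + 15876 - 6412) + 3436)/(-43105) = (84656/9 + 3436)*(-1/43105) = (115580/9)*(-1/43105) = -23116/77589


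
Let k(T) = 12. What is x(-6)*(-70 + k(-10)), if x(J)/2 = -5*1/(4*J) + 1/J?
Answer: -29/6 ≈ -4.8333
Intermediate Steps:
x(J) = -1/(2*J) (x(J) = 2*(-5*1/(4*J) + 1/J) = 2*(-5/(4*J) + 1/J) = 2*(-1/(4*J)) = -1/(2*J))
x(-6)*(-70 + k(-10)) = (-1/2/(-6))*(-70 + 12) = -1/2*(-1/6)*(-58) = (1/12)*(-58) = -29/6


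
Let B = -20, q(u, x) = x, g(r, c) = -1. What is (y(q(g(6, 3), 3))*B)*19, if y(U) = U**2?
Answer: -3420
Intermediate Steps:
(y(q(g(6, 3), 3))*B)*19 = (3**2*(-20))*19 = (9*(-20))*19 = -180*19 = -3420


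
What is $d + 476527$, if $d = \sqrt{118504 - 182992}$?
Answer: $476527 + 2 i \sqrt{16122} \approx 4.7653 \cdot 10^{5} + 253.94 i$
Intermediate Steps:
$d = 2 i \sqrt{16122}$ ($d = \sqrt{-64488} = 2 i \sqrt{16122} \approx 253.94 i$)
$d + 476527 = 2 i \sqrt{16122} + 476527 = 476527 + 2 i \sqrt{16122}$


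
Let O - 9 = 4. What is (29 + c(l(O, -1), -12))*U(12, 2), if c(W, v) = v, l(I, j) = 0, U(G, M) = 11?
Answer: 187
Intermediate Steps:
O = 13 (O = 9 + 4 = 13)
(29 + c(l(O, -1), -12))*U(12, 2) = (29 - 12)*11 = 17*11 = 187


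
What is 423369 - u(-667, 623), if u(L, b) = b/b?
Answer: 423368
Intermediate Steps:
u(L, b) = 1
423369 - u(-667, 623) = 423369 - 1*1 = 423369 - 1 = 423368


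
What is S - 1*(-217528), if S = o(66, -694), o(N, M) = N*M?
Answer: 171724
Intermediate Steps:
o(N, M) = M*N
S = -45804 (S = -694*66 = -45804)
S - 1*(-217528) = -45804 - 1*(-217528) = -45804 + 217528 = 171724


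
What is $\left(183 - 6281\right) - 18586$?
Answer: $-24684$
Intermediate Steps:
$\left(183 - 6281\right) - 18586 = -6098 - 18586 = -24684$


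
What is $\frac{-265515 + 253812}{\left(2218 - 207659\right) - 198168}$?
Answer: $\frac{11703}{403609} \approx 0.028996$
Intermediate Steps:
$\frac{-265515 + 253812}{\left(2218 - 207659\right) - 198168} = - \frac{11703}{\left(2218 - 207659\right) - 198168} = - \frac{11703}{-205441 - 198168} = - \frac{11703}{-403609} = \left(-11703\right) \left(- \frac{1}{403609}\right) = \frac{11703}{403609}$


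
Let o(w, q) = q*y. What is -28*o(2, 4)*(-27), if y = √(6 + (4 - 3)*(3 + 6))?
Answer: 3024*√15 ≈ 11712.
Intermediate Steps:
y = √15 (y = √(6 + 1*9) = √(6 + 9) = √15 ≈ 3.8730)
o(w, q) = q*√15
-28*o(2, 4)*(-27) = -112*√15*(-27) = 3024*√15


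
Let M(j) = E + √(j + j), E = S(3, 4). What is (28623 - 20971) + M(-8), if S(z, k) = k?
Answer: 7656 + 4*I ≈ 7656.0 + 4.0*I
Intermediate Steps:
E = 4
M(j) = 4 + √2*√j (M(j) = 4 + √(j + j) = 4 + √(2*j) = 4 + √2*√j)
(28623 - 20971) + M(-8) = (28623 - 20971) + (4 + √2*√(-8)) = 7652 + (4 + √2*(2*I*√2)) = 7652 + (4 + 4*I) = 7656 + 4*I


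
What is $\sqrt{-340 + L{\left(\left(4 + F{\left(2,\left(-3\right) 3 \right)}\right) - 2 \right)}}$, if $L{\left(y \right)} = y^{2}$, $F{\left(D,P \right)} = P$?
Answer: $i \sqrt{291} \approx 17.059 i$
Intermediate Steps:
$\sqrt{-340 + L{\left(\left(4 + F{\left(2,\left(-3\right) 3 \right)}\right) - 2 \right)}} = \sqrt{-340 + \left(\left(4 - 9\right) - 2\right)^{2}} = \sqrt{-340 + \left(-5 - 2\right)^{2}} = \sqrt{-340 + \left(-7\right)^{2}} = \sqrt{-340 + 49} = \sqrt{-291} = i \sqrt{291}$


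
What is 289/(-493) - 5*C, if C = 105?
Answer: -15242/29 ≈ -525.59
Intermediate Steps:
289/(-493) - 5*C = 289/(-493) - 5*105 = 289*(-1/493) - 525 = -17/29 - 525 = -15242/29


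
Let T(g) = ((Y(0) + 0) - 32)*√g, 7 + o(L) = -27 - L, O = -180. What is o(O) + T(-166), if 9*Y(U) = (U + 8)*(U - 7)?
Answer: 146 - 344*I*√166/9 ≈ 146.0 - 492.46*I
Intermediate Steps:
Y(U) = (-7 + U)*(8 + U)/9 (Y(U) = ((U + 8)*(U - 7))/9 = ((8 + U)*(-7 + U))/9 = ((-7 + U)*(8 + U))/9 = (-7 + U)*(8 + U)/9)
o(L) = -34 - L (o(L) = -7 + (-27 - L) = -34 - L)
T(g) = -344*√g/9 (T(g) = (((-56/9 + (⅑)*0 + (⅑)*0²) + 0) - 32)*√g = (((-56/9 + 0 + (⅑)*0) + 0) - 32)*√g = (((-56/9 + 0 + 0) + 0) - 32)*√g = ((-56/9 + 0) - 32)*√g = (-56/9 - 32)*√g = -344*√g/9)
o(O) + T(-166) = (-34 - 1*(-180)) - 344*I*√166/9 = (-34 + 180) - 344*I*√166/9 = 146 - 344*I*√166/9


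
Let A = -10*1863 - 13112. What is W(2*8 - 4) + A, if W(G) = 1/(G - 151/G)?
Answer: -222206/7 ≈ -31744.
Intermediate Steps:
A = -31742 (A = -18630 - 13112 = -31742)
W(2*8 - 4) + A = (2*8 - 4)/(-151 + (2*8 - 4)²) - 31742 = (16 - 4)/(-151 + (16 - 4)²) - 31742 = 12/(-151 + 12²) - 31742 = 12/(-151 + 144) - 31742 = 12/(-7) - 31742 = 12*(-⅐) - 31742 = -12/7 - 31742 = -222206/7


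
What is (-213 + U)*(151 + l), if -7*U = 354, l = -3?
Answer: -273060/7 ≈ -39009.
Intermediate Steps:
U = -354/7 (U = -⅐*354 = -354/7 ≈ -50.571)
(-213 + U)*(151 + l) = (-213 - 354/7)*(151 - 3) = -1845/7*148 = -273060/7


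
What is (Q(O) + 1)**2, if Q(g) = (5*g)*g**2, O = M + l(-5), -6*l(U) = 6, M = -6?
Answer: 2937796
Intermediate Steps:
l(U) = -1 (l(U) = -1/6*6 = -1)
O = -7 (O = -6 - 1 = -7)
Q(g) = 5*g**3
(Q(O) + 1)**2 = (5*(-7)**3 + 1)**2 = (5*(-343) + 1)**2 = (-1715 + 1)**2 = (-1714)**2 = 2937796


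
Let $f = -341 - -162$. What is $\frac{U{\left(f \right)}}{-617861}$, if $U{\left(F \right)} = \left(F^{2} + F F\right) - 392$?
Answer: $- \frac{63690}{617861} \approx -0.10308$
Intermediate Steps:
$f = -179$ ($f = -341 + 162 = -179$)
$U{\left(F \right)} = -392 + 2 F^{2}$ ($U{\left(F \right)} = \left(F^{2} + F^{2}\right) - 392 = 2 F^{2} - 392 = -392 + 2 F^{2}$)
$\frac{U{\left(f \right)}}{-617861} = \frac{-392 + 2 \left(-179\right)^{2}}{-617861} = \left(-392 + 2 \cdot 32041\right) \left(- \frac{1}{617861}\right) = \left(-392 + 64082\right) \left(- \frac{1}{617861}\right) = 63690 \left(- \frac{1}{617861}\right) = - \frac{63690}{617861}$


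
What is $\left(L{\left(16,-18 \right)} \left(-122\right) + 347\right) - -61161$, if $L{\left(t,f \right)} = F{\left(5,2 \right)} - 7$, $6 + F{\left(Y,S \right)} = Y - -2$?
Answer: $62240$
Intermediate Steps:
$F{\left(Y,S \right)} = -4 + Y$ ($F{\left(Y,S \right)} = -6 + \left(Y - -2\right) = -6 + \left(Y + 2\right) = -6 + \left(2 + Y\right) = -4 + Y$)
$L{\left(t,f \right)} = -6$ ($L{\left(t,f \right)} = \left(-4 + 5\right) - 7 = 1 - 7 = -6$)
$\left(L{\left(16,-18 \right)} \left(-122\right) + 347\right) - -61161 = \left(\left(-6\right) \left(-122\right) + 347\right) - -61161 = \left(732 + 347\right) + 61161 = 1079 + 61161 = 62240$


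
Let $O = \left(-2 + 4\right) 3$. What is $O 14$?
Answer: $84$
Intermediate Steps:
$O = 6$ ($O = 2 \cdot 3 = 6$)
$O 14 = 6 \cdot 14 = 84$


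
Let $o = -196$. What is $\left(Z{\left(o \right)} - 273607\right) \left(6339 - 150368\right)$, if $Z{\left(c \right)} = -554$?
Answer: $39487134669$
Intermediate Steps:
$\left(Z{\left(o \right)} - 273607\right) \left(6339 - 150368\right) = \left(-554 - 273607\right) \left(6339 - 150368\right) = \left(-274161\right) \left(-144029\right) = 39487134669$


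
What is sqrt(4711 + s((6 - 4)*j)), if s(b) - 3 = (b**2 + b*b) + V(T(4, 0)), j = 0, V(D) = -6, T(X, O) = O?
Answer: 2*sqrt(1177) ≈ 68.615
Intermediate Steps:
s(b) = -3 + 2*b**2 (s(b) = 3 + ((b**2 + b*b) - 6) = 3 + ((b**2 + b**2) - 6) = 3 + (2*b**2 - 6) = 3 + (-6 + 2*b**2) = -3 + 2*b**2)
sqrt(4711 + s((6 - 4)*j)) = sqrt(4711 + (-3 + 2*((6 - 4)*0)**2)) = sqrt(4711 + (-3 + 2*(2*0)**2)) = sqrt(4711 + (-3 + 2*0**2)) = sqrt(4711 + (-3 + 2*0)) = sqrt(4711 + (-3 + 0)) = sqrt(4711 - 3) = sqrt(4708) = 2*sqrt(1177)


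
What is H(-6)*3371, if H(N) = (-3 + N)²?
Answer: 273051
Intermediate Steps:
H(-6)*3371 = (-3 - 6)²*3371 = (-9)²*3371 = 81*3371 = 273051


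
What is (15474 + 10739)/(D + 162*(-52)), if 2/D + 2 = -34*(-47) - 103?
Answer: -39136009/12577030 ≈ -3.1117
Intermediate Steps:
D = 2/1493 (D = 2/(-2 + (-34*(-47) - 103)) = 2/(-2 + (1598 - 103)) = 2/(-2 + 1495) = 2/1493 ≈ 0.0013396)
(15474 + 10739)/(D + 162*(-52)) = (15474 + 10739)/(2/1493 + 162*(-52)) = 26213/(2/1493 - 8424) = 26213/(-12577030/1493) = 26213*(-1493/12577030) = -39136009/12577030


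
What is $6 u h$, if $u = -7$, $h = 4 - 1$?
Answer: $-126$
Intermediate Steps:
$h = 3$
$6 u h = 6 \left(-7\right) 3 = \left(-42\right) 3 = -126$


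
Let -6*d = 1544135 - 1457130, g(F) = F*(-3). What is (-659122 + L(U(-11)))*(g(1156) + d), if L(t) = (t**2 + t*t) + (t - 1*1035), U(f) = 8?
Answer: 23719614691/2 ≈ 1.1860e+10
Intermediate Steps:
g(F) = -3*F
d = -87005/6 (d = -(1544135 - 1457130)/6 = -1/6*87005 = -87005/6 ≈ -14501.)
L(t) = -1035 + t + 2*t**2 (L(t) = (t**2 + t**2) + (t - 1035) = 2*t**2 + (-1035 + t) = -1035 + t + 2*t**2)
(-659122 + L(U(-11)))*(g(1156) + d) = (-659122 + (-1035 + 8 + 2*8**2))*(-3*1156 - 87005/6) = (-659122 + (-1035 + 8 + 2*64))*(-3468 - 87005/6) = (-659122 + (-1035 + 8 + 128))*(-107813/6) = (-659122 - 899)*(-107813/6) = -660021*(-107813/6) = 23719614691/2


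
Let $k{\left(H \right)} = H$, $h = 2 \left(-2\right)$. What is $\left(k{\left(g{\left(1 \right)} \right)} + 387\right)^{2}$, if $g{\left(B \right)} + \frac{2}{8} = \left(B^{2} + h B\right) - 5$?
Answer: $\frac{2295225}{16} \approx 1.4345 \cdot 10^{5}$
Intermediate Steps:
$h = -4$
$g{\left(B \right)} = - \frac{21}{4} + B^{2} - 4 B$ ($g{\left(B \right)} = - \frac{1}{4} - \left(5 - B^{2} + 4 B\right) = - \frac{21}{4} + B^{2} - 4 B$)
$\left(k{\left(g{\left(1 \right)} \right)} + 387\right)^{2} = \left(\left(- \frac{21}{4} + 1^{2} - 4\right) + 387\right)^{2} = \left(\left(- \frac{21}{4} + 1 - 4\right) + 387\right)^{2} = \left(- \frac{33}{4} + 387\right)^{2} = \left(\frac{1515}{4}\right)^{2} = \frac{2295225}{16}$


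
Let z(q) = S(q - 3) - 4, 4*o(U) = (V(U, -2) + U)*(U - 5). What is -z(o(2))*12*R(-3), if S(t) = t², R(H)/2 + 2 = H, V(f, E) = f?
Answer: 3840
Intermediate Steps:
R(H) = -4 + 2*H
o(U) = U*(-5 + U)/2 (o(U) = ((U + U)*(U - 5))/4 = ((2*U)*(-5 + U))/4 = (2*U*(-5 + U))/4 = U*(-5 + U)/2)
z(q) = -4 + (-3 + q)² (z(q) = (q - 3)² - 4 = (-3 + q)² - 4 = -4 + (-3 + q)²)
-z(o(2))*12*R(-3) = -(-4 + (-3 + (½)*2*(-5 + 2))²)*12*(-4 + 2*(-3)) = -(-4 + (-3 + (½)*2*(-3))²)*12*(-4 - 6) = -(-4 + (-3 - 3)²)*12*(-10) = -(-4 + (-6)²)*12*(-10) = -(-4 + 36)*12*(-10) = -32*12*(-10) = -384*(-10) = -1*(-3840) = 3840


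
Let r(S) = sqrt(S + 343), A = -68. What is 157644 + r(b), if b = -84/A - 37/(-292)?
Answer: 157644 + sqrt(2121381533)/2482 ≈ 1.5766e+5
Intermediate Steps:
b = 6761/4964 (b = -84/(-68) - 37/(-292) = -84*(-1/68) - 37*(-1/292) = 21/17 + 37/292 = 6761/4964 ≈ 1.3620)
r(S) = sqrt(343 + S)
157644 + r(b) = 157644 + sqrt(343 + 6761/4964) = 157644 + sqrt(1709413/4964) = 157644 + sqrt(2121381533)/2482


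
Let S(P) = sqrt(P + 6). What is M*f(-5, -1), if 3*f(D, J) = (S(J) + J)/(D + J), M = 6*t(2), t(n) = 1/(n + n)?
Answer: 1/12 - sqrt(5)/12 ≈ -0.10301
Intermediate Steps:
t(n) = 1/(2*n)
S(P) = sqrt(6 + P)
M = 3/2 (M = 6*((1/2)/2) = 6*((1/2)*(1/2)) = 6*(1/4) = 3/2 ≈ 1.5000)
f(D, J) = (J + sqrt(6 + J))/(3*(D + J)) (f(D, J) = ((sqrt(6 + J) + J)/(D + J))/3 = ((J + sqrt(6 + J))/(D + J))/3 = (J + sqrt(6 + J))/(3*(D + J)))
M*f(-5, -1) = 3*((-1 + sqrt(6 - 1))/(3*(-5 - 1)))/2 = 3*((1/3)*(-1 + sqrt(5))/(-6))/2 = 3*((1/3)*(-1/6)*(-1 + sqrt(5)))/2 = 3*(1/18 - sqrt(5)/18)/2 = 1/12 - sqrt(5)/12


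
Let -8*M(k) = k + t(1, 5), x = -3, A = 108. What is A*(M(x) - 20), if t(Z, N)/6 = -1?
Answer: -4077/2 ≈ -2038.5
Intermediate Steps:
t(Z, N) = -6 (t(Z, N) = 6*(-1) = -6)
M(k) = ¾ - k/8 (M(k) = -(k - 6)/8 = -(-6 + k)/8 = ¾ - k/8)
A*(M(x) - 20) = 108*((¾ - ⅛*(-3)) - 20) = 108*((¾ + 3/8) - 20) = 108*(9/8 - 20) = 108*(-151/8) = -4077/2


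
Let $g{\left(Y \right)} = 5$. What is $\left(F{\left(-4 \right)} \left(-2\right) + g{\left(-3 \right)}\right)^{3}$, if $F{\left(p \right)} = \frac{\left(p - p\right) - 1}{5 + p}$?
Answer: $343$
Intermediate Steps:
$F{\left(p \right)} = - \frac{1}{5 + p}$ ($F{\left(p \right)} = \frac{0 - 1}{5 + p} = - \frac{1}{5 + p}$)
$\left(F{\left(-4 \right)} \left(-2\right) + g{\left(-3 \right)}\right)^{3} = \left(- \frac{1}{5 - 4} \left(-2\right) + 5\right)^{3} = \left(- 1^{-1} \left(-2\right) + 5\right)^{3} = \left(\left(-1\right) 1 \left(-2\right) + 5\right)^{3} = \left(\left(-1\right) \left(-2\right) + 5\right)^{3} = \left(2 + 5\right)^{3} = 7^{3} = 343$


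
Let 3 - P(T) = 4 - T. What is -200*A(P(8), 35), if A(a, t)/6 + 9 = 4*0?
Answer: 10800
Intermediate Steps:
P(T) = -1 + T (P(T) = 3 - (4 - T) = 3 + (-4 + T) = -1 + T)
A(a, t) = -54 (A(a, t) = -54 + 6*(4*0) = -54 + 6*0 = -54 + 0 = -54)
-200*A(P(8), 35) = -200*(-54) = 10800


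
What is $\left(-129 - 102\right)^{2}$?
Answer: $53361$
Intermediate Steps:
$\left(-129 - 102\right)^{2} = \left(-231\right)^{2} = 53361$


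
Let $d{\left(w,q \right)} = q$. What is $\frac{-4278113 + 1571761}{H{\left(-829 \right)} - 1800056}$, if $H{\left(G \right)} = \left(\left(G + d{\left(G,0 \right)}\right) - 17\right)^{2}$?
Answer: $\frac{676588}{271085} \approx 2.4959$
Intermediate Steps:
$H{\left(G \right)} = \left(-17 + G\right)^{2}$ ($H{\left(G \right)} = \left(\left(G + 0\right) - 17\right)^{2} = \left(G - 17\right)^{2} = \left(-17 + G\right)^{2}$)
$\frac{-4278113 + 1571761}{H{\left(-829 \right)} - 1800056} = \frac{-4278113 + 1571761}{\left(-17 - 829\right)^{2} - 1800056} = - \frac{2706352}{\left(-846\right)^{2} - 1800056} = - \frac{2706352}{715716 - 1800056} = - \frac{2706352}{-1084340} = \left(-2706352\right) \left(- \frac{1}{1084340}\right) = \frac{676588}{271085}$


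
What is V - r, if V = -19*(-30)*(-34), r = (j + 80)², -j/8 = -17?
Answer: -66036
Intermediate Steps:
j = 136 (j = -8*(-17) = 136)
r = 46656 (r = (136 + 80)² = 216² = 46656)
V = -19380 (V = 570*(-34) = -19380)
V - r = -19380 - 1*46656 = -19380 - 46656 = -66036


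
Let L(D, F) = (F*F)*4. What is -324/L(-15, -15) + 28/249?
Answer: -1541/6225 ≈ -0.24755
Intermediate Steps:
L(D, F) = 4*F² (L(D, F) = F²*4 = 4*F²)
-324/L(-15, -15) + 28/249 = -324/(4*(-15)²) + 28/249 = -324/(4*225) + 28*(1/249) = -324/900 + 28/249 = -324*1/900 + 28/249 = -9/25 + 28/249 = -1541/6225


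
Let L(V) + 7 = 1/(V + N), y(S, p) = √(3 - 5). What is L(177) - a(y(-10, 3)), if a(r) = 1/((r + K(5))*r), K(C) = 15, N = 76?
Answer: (-3287*√2 + 53100*I)/(506*(√2 - 15*I)) ≈ -6.9916 + 0.046725*I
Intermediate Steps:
y(S, p) = I*√2 (y(S, p) = √(-2) = I*√2)
L(V) = -7 + 1/(76 + V) (L(V) = -7 + 1/(V + 76) = -7 + 1/(76 + V))
a(r) = 1/(r*(15 + r)) (a(r) = 1/((r + 15)*r) = 1/((15 + r)*r) = 1/(r*(15 + r)))
L(177) - a(y(-10, 3)) = (-531 - 7*177)/(76 + 177) - 1/((I*√2)*(15 + I*√2)) = (-531 - 1239)/253 - (-I*√2/2)/(15 + I*√2) = (1/253)*(-1770) - (-1)*I*√2/(2*(15 + I*√2)) = -1770/253 + I*√2/(2*(15 + I*√2))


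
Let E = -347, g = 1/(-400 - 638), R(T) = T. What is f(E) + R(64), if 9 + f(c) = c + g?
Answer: -303097/1038 ≈ -292.00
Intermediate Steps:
g = -1/1038 (g = 1/(-1038) = -1/1038 ≈ -0.00096339)
f(c) = -9343/1038 + c (f(c) = -9 + (c - 1/1038) = -9 + (-1/1038 + c) = -9343/1038 + c)
f(E) + R(64) = (-9343/1038 - 347) + 64 = -369529/1038 + 64 = -303097/1038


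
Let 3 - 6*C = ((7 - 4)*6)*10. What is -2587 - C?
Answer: -5115/2 ≈ -2557.5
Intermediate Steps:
C = -59/2 (C = ½ - (7 - 4)*6*10/6 = ½ - 3*6*10/6 = ½ - 3*10 = ½ - ⅙*180 = ½ - 30 = -59/2 ≈ -29.500)
-2587 - C = -2587 - 1*(-59/2) = -2587 + 59/2 = -5115/2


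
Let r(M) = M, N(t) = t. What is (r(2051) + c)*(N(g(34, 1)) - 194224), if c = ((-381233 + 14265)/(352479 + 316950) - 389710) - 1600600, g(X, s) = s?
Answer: 86170180432455539/223143 ≈ 3.8617e+11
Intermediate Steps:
c = -1332371599958/669429 (c = (-366968/669429 - 389710) - 1600600 = -260883542558/669429 - 1600600 = -1332371599958/669429 ≈ -1.9903e+6)
(r(2051) + c)*(N(g(34, 1)) - 194224) = (2051 - 1332371599958/669429)*(1 - 194224) = -1330998601079/669429*(-194223) = 86170180432455539/223143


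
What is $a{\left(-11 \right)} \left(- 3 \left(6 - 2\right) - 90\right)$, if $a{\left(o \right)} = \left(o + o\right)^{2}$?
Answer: $-49368$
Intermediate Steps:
$a{\left(o \right)} = 4 o^{2}$ ($a{\left(o \right)} = \left(2 o\right)^{2} = 4 o^{2}$)
$a{\left(-11 \right)} \left(- 3 \left(6 - 2\right) - 90\right) = 4 \left(-11\right)^{2} \left(- 3 \left(6 - 2\right) - 90\right) = 4 \cdot 121 \left(\left(-3\right) 4 - 90\right) = 484 \left(-12 - 90\right) = 484 \left(-102\right) = -49368$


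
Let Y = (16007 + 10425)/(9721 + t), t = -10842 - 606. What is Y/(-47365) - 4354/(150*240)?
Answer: -35520283967/294477678000 ≈ -0.12062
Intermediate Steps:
t = -11448
Y = -26432/1727 (Y = (16007 + 10425)/(9721 - 11448) = 26432/(-1727) = 26432*(-1/1727) = -26432/1727 ≈ -15.305)
Y/(-47365) - 4354/(150*240) = -26432/1727/(-47365) - 4354/(150*240) = -26432/1727*(-1/47365) - 4354/36000 = 26432/81799355 - 4354*1/36000 = 26432/81799355 - 2177/18000 = -35520283967/294477678000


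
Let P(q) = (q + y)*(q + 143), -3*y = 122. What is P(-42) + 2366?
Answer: -17950/3 ≈ -5983.3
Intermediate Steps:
y = -122/3 (y = -1/3*122 = -122/3 ≈ -40.667)
P(q) = (143 + q)*(-122/3 + q) (P(q) = (q - 122/3)*(q + 143) = (-122/3 + q)*(143 + q) = (143 + q)*(-122/3 + q))
P(-42) + 2366 = (-17446/3 + (-42)**2 + (307/3)*(-42)) + 2366 = (-17446/3 + 1764 - 4298) + 2366 = -25048/3 + 2366 = -17950/3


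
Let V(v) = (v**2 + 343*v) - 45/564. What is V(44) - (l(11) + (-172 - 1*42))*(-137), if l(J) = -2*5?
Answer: -2568095/188 ≈ -13660.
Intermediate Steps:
l(J) = -10
V(v) = -15/188 + v**2 + 343*v (V(v) = (v**2 + 343*v) - 45*1/564 = (v**2 + 343*v) - 15/188 = -15/188 + v**2 + 343*v)
V(44) - (l(11) + (-172 - 1*42))*(-137) = (-15/188 + 44**2 + 343*44) - (-10 + (-172 - 1*42))*(-137) = (-15/188 + 1936 + 15092) - (-10 + (-172 - 42))*(-137) = 3201249/188 - (-10 - 214)*(-137) = 3201249/188 - (-224)*(-137) = 3201249/188 - 1*30688 = 3201249/188 - 30688 = -2568095/188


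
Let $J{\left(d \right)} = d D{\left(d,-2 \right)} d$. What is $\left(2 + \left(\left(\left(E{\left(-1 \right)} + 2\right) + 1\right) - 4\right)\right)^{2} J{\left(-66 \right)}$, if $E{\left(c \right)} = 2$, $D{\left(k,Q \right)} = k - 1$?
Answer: $-2626668$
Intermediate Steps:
$D{\left(k,Q \right)} = -1 + k$
$J{\left(d \right)} = d^{2} \left(-1 + d\right)$ ($J{\left(d \right)} = d \left(-1 + d\right) d = d^{2} \left(-1 + d\right)$)
$\left(2 + \left(\left(\left(E{\left(-1 \right)} + 2\right) + 1\right) - 4\right)\right)^{2} J{\left(-66 \right)} = \left(2 + \left(\left(\left(2 + 2\right) + 1\right) - 4\right)\right)^{2} \left(-66\right)^{2} \left(-1 - 66\right) = \left(2 + \left(\left(4 + 1\right) - 4\right)\right)^{2} \cdot 4356 \left(-67\right) = \left(2 + \left(5 - 4\right)\right)^{2} \left(-291852\right) = \left(2 + 1\right)^{2} \left(-291852\right) = 3^{2} \left(-291852\right) = 9 \left(-291852\right) = -2626668$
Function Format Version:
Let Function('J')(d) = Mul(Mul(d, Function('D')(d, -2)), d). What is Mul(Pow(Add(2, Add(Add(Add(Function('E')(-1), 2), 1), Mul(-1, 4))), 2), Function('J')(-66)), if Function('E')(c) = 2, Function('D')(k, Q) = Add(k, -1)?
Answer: -2626668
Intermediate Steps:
Function('D')(k, Q) = Add(-1, k)
Function('J')(d) = Mul(Pow(d, 2), Add(-1, d)) (Function('J')(d) = Mul(Mul(d, Add(-1, d)), d) = Mul(Pow(d, 2), Add(-1, d)))
Mul(Pow(Add(2, Add(Add(Add(Function('E')(-1), 2), 1), Mul(-1, 4))), 2), Function('J')(-66)) = Mul(Pow(Add(2, Add(Add(Add(2, 2), 1), Mul(-1, 4))), 2), Mul(Pow(-66, 2), Add(-1, -66))) = Mul(Pow(Add(2, Add(Add(4, 1), -4)), 2), Mul(4356, -67)) = Mul(Pow(Add(2, Add(5, -4)), 2), -291852) = Mul(Pow(Add(2, 1), 2), -291852) = Mul(Pow(3, 2), -291852) = Mul(9, -291852) = -2626668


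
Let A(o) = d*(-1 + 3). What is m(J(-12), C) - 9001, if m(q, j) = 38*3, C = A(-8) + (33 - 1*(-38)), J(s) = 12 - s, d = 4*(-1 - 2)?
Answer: -8887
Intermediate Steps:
d = -12 (d = 4*(-3) = -12)
A(o) = -24 (A(o) = -12*(-1 + 3) = -12*2 = -24)
C = 47 (C = -24 + (33 - 1*(-38)) = -24 + (33 + 38) = -24 + 71 = 47)
m(q, j) = 114
m(J(-12), C) - 9001 = 114 - 9001 = -8887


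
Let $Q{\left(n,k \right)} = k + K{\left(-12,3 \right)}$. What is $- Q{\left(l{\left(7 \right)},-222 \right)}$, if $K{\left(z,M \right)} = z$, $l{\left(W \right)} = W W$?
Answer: $234$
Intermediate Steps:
$l{\left(W \right)} = W^{2}$
$Q{\left(n,k \right)} = -12 + k$ ($Q{\left(n,k \right)} = k - 12 = -12 + k$)
$- Q{\left(l{\left(7 \right)},-222 \right)} = - (-12 - 222) = \left(-1\right) \left(-234\right) = 234$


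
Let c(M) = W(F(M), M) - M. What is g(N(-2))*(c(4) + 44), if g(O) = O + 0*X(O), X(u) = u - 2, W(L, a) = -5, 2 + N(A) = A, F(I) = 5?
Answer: -140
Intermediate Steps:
N(A) = -2 + A
X(u) = -2 + u
c(M) = -5 - M
g(O) = O (g(O) = O + 0*(-2 + O) = O + 0 = O)
g(N(-2))*(c(4) + 44) = (-2 - 2)*((-5 - 1*4) + 44) = -4*((-5 - 4) + 44) = -4*(-9 + 44) = -4*35 = -140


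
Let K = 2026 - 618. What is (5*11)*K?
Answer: 77440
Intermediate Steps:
K = 1408
(5*11)*K = (5*11)*1408 = 55*1408 = 77440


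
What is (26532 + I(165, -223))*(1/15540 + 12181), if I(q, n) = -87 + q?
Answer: 167902661267/518 ≈ 3.2414e+8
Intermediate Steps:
(26532 + I(165, -223))*(1/15540 + 12181) = (26532 + (-87 + 165))*(1/15540 + 12181) = (26532 + 78)*(1/15540 + 12181) = 26610*(189292741/15540) = 167902661267/518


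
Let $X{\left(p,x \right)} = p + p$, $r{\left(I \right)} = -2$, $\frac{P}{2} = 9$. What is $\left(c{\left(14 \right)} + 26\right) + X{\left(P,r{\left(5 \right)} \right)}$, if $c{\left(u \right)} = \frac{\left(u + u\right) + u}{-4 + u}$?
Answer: $\frac{331}{5} \approx 66.2$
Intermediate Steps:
$P = 18$ ($P = 2 \cdot 9 = 18$)
$X{\left(p,x \right)} = 2 p$
$c{\left(u \right)} = \frac{3 u}{-4 + u}$ ($c{\left(u \right)} = \frac{2 u + u}{-4 + u} = \frac{3 u}{-4 + u}$)
$\left(c{\left(14 \right)} + 26\right) + X{\left(P,r{\left(5 \right)} \right)} = \left(3 \cdot 14 \frac{1}{-4 + 14} + 26\right) + 2 \cdot 18 = \left(3 \cdot 14 \cdot \frac{1}{10} + 26\right) + 36 = \left(\frac{21}{5} + 26\right) + 36 = \frac{151}{5} + 36 = \frac{331}{5}$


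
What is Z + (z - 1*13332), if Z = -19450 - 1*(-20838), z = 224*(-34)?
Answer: -19560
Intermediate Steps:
z = -7616
Z = 1388 (Z = -19450 + 20838 = 1388)
Z + (z - 1*13332) = 1388 + (-7616 - 1*13332) = 1388 + (-7616 - 13332) = 1388 - 20948 = -19560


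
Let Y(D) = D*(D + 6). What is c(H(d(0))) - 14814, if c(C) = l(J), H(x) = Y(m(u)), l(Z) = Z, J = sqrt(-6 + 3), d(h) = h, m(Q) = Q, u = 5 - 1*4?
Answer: -14814 + I*sqrt(3) ≈ -14814.0 + 1.732*I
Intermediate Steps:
u = 1 (u = 5 - 4 = 1)
Y(D) = D*(6 + D)
J = I*sqrt(3) (J = sqrt(-3) = I*sqrt(3) ≈ 1.732*I)
H(x) = 7 (H(x) = 1*(6 + 1) = 1*7 = 7)
c(C) = I*sqrt(3)
c(H(d(0))) - 14814 = I*sqrt(3) - 14814 = -14814 + I*sqrt(3)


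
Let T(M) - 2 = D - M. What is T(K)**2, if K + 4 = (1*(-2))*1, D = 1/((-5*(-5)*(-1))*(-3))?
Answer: 361201/5625 ≈ 64.214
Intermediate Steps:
D = 1/75 (D = 1/((25*(-1))*(-3)) = 1/(-25*(-3)) = 1/75 ≈ 0.013333)
K = -6 (K = -4 + (1*(-2))*1 = -4 - 2*1 = -4 - 2 = -6)
T(M) = 151/75 - M (T(M) = 2 + (1/75 - M) = 151/75 - M)
T(K)**2 = (151/75 - 1*(-6))**2 = (151/75 + 6)**2 = (601/75)**2 = 361201/5625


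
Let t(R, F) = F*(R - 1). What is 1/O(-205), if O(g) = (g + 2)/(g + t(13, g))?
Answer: 2665/203 ≈ 13.128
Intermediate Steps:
t(R, F) = F*(-1 + R)
O(g) = (2 + g)/(13*g) (O(g) = (g + 2)/(g + g*(-1 + 13)) = (2 + g)/(g + g*12) = (2 + g)/(g + 12*g) = (2 + g)/((13*g)) = (2 + g)*(1/(13*g)) = (2 + g)/(13*g))
1/O(-205) = 1/((1/13)*(2 - 205)/(-205)) = 1/((1/13)*(-1/205)*(-203)) = 1/(203/2665) = 2665/203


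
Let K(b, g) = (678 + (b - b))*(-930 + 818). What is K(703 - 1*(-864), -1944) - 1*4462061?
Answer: -4537997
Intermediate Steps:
K(b, g) = -75936 (K(b, g) = (678 + 0)*(-112) = 678*(-112) = -75936)
K(703 - 1*(-864), -1944) - 1*4462061 = -75936 - 1*4462061 = -75936 - 4462061 = -4537997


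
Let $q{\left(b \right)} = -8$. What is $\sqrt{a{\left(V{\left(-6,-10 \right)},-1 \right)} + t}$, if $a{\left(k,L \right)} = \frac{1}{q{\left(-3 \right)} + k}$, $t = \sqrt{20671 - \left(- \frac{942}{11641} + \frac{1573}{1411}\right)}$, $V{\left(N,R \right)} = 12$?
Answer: $\frac{\sqrt{269795440553401 + 65701804 \sqrt{5576662612518735990}}}{32850902} \approx 12.001$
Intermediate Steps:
$t = \frac{\sqrt{5576662612518735990}}{16425451}$ ($t = \sqrt{20671 - \frac{16982131}{16425451}} = \sqrt{\frac{339513515490}{16425451}} = \frac{\sqrt{5576662612518735990}}{16425451} \approx 143.77$)
$a{\left(k,L \right)} = \frac{1}{-8 + k}$
$\sqrt{a{\left(V{\left(-6,-10 \right)},-1 \right)} + t} = \sqrt{\frac{1}{-8 + 12} + \frac{\sqrt{5576662612518735990}}{16425451}} = \sqrt{\frac{1}{4} + \frac{\sqrt{5576662612518735990}}{16425451}}$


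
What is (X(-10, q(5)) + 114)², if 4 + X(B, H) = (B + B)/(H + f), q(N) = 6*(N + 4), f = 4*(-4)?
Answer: 4326400/361 ≈ 11984.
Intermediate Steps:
f = -16
q(N) = 24 + 6*N (q(N) = 6*(4 + N) = 24 + 6*N)
X(B, H) = -4 + 2*B/(-16 + H) (X(B, H) = -4 + (B + B)/(H - 16) = -4 + (2*B)/(-16 + H) = -4 + 2*B/(-16 + H))
(X(-10, q(5)) + 114)² = (2*(32 - 10 - 2*(24 + 6*5))/(-16 + (24 + 6*5)) + 114)² = (2*(32 - 10 - 2*(24 + 30))/(-16 + (24 + 30)) + 114)² = (2*(32 - 10 - 2*54)/(-16 + 54) + 114)² = (2*(32 - 10 - 108)/38 + 114)² = (2*(1/38)*(-86) + 114)² = (-86/19 + 114)² = (2080/19)² = 4326400/361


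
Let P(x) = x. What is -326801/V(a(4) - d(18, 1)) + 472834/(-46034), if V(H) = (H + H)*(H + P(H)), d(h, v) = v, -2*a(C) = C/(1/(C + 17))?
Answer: -9270518749/170233732 ≈ -54.458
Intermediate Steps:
a(C) = -C*(17 + C)/2 (a(C) = -C/(2*(1/(C + 17))) = -C/(2*(1/(17 + C))) = -C*(17 + C)/2)
V(H) = 4*H² (V(H) = (H + H)*(H + H) = (2*H)*(2*H) = 4*H²)
-326801/V(a(4) - d(18, 1)) + 472834/(-46034) = -326801*1/(4*(-½*4*(17 + 4) - 1*1)²) + 472834/(-46034) = -326801*1/(4*(-½*4*21 - 1)²) + 472834*(-1/46034) = -326801*1/(4*(-42 - 1)²) - 236417/23017 = -326801/(4*(-43)²) - 236417/23017 = -326801/(4*1849) - 236417/23017 = -326801/7396 - 236417/23017 = -9270518749/170233732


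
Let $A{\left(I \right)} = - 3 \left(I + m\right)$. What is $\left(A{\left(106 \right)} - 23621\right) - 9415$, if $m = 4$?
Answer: $-33366$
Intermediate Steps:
$A{\left(I \right)} = -12 - 3 I$ ($A{\left(I \right)} = - 3 \left(I + 4\right) = - 3 \left(4 + I\right) = -12 - 3 I$)
$\left(A{\left(106 \right)} - 23621\right) - 9415 = \left(\left(-12 - 318\right) - 23621\right) - 9415 = \left(-330 - 23621\right) - 9415 = -23951 - 9415 = -33366$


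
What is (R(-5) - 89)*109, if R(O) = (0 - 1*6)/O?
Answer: -47851/5 ≈ -9570.2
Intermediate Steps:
R(O) = -6/O (R(O) = (0 - 6)/O = -6/O)
(R(-5) - 89)*109 = (-6/(-5) - 89)*109 = (-6*(-⅕) - 89)*109 = (6/5 - 89)*109 = -439/5*109 = -47851/5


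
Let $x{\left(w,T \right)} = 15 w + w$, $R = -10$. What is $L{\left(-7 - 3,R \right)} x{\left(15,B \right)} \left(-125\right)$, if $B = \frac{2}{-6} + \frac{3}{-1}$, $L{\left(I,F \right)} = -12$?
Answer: $360000$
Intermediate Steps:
$B = - \frac{10}{3}$ ($B = 2 \left(- \frac{1}{6}\right) + 3 \left(-1\right) = - \frac{1}{3} - 3 = - \frac{10}{3} \approx -3.3333$)
$x{\left(w,T \right)} = 16 w$
$L{\left(-7 - 3,R \right)} x{\left(15,B \right)} \left(-125\right) = - 12 \cdot 16 \cdot 15 \left(-125\right) = \left(-12\right) 240 \left(-125\right) = \left(-2880\right) \left(-125\right) = 360000$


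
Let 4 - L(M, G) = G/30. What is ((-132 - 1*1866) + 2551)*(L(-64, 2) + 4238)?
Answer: 35186837/15 ≈ 2.3458e+6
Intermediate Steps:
L(M, G) = 4 - G/30
((-132 - 1*1866) + 2551)*(L(-64, 2) + 4238) = ((-132 - 1*1866) + 2551)*((4 - 1/30*2) + 4238) = ((-132 - 1866) + 2551)*((4 - 1/15) + 4238) = (-1998 + 2551)*(59/15 + 4238) = 553*(63629/15) = 35186837/15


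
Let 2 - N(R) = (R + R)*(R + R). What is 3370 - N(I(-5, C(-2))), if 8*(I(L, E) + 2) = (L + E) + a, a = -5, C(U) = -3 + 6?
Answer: 54417/16 ≈ 3401.1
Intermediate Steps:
C(U) = 3
I(L, E) = -21/8 + E/8 + L/8 (I(L, E) = -2 + ((L + E) - 5)/8 = -2 + ((E + L) - 5)/8 = -2 + (-5 + E + L)/8 = -2 + (-5/8 + E/8 + L/8) = -21/8 + E/8 + L/8)
N(R) = 2 - 4*R² (N(R) = 2 - (R + R)*(R + R) = 2 - 2*R*2*R = 2 - 4*R²)
3370 - N(I(-5, C(-2))) = 3370 - (2 - 4*(-21/8 + (⅛)*3 + (⅛)*(-5))²) = 3370 - (2 - 4*(-21/8 + 3/8 - 5/8)²) = 3370 - (2 - 4*(-23/8)²) = 3370 - (2 - 4*529/64) = 3370 - (2 - 529/16) = 3370 - 1*(-497/16) = 3370 + 497/16 = 54417/16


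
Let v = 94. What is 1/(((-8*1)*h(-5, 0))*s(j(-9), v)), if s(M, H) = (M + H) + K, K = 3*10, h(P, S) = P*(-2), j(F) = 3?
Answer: -1/10160 ≈ -9.8425e-5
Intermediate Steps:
h(P, S) = -2*P
K = 30
s(M, H) = 30 + H + M (s(M, H) = (M + H) + 30 = (H + M) + 30 = 30 + H + M)
1/(((-8*1)*h(-5, 0))*s(j(-9), v)) = 1/(((-8*1)*(-2*(-5)))*(30 + 94 + 3)) = 1/(-8*10*127) = 1/(-80*127) = 1/(-10160) = -1/10160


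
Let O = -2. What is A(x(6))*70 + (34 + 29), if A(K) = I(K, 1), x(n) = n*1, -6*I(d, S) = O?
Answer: 259/3 ≈ 86.333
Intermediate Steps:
I(d, S) = ⅓ (I(d, S) = -⅙*(-2) = ⅓)
x(n) = n
A(K) = ⅓
A(x(6))*70 + (34 + 29) = (⅓)*70 + (34 + 29) = 70/3 + 63 = 259/3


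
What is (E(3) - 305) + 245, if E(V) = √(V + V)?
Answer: -60 + √6 ≈ -57.551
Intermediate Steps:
E(V) = √2*√V (E(V) = √(2*V) = √2*√V)
(E(3) - 305) + 245 = (√2*√3 - 305) + 245 = (√6 - 305) + 245 = (-305 + √6) + 245 = -60 + √6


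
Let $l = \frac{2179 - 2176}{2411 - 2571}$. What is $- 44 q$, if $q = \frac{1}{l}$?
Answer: $\frac{7040}{3} \approx 2346.7$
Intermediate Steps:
$l = - \frac{3}{160}$ ($l = \frac{3}{-160} = 3 \left(- \frac{1}{160}\right) = - \frac{3}{160} \approx -0.01875$)
$q = - \frac{160}{3}$ ($q = \frac{1}{- \frac{3}{160}} = - \frac{160}{3} \approx -53.333$)
$- 44 q = \left(-44\right) \left(- \frac{160}{3}\right) = \frac{7040}{3}$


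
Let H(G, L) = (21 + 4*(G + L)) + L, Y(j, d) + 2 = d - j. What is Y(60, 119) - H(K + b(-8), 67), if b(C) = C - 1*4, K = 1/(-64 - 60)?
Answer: -7780/31 ≈ -250.97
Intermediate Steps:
K = -1/124 (K = 1/(-124) = -1/124 ≈ -0.0080645)
b(C) = -4 + C (b(C) = C - 4 = -4 + C)
Y(j, d) = -2 + d - j (Y(j, d) = -2 + (d - j) = -2 + d - j)
H(G, L) = 21 + 4*G + 5*L (H(G, L) = (21 + (4*G + 4*L)) + L = (21 + 4*G + 4*L) + L = 21 + 4*G + 5*L)
Y(60, 119) - H(K + b(-8), 67) = (-2 + 119 - 1*60) - (21 + 4*(-1/124 + (-4 - 8)) + 5*67) = (-2 + 119 - 60) - (21 + 4*(-1/124 - 12) + 335) = 57 - (21 + 4*(-1489/124) + 335) = 57 - (21 - 1489/31 + 335) = 57 - 1*9547/31 = 57 - 9547/31 = -7780/31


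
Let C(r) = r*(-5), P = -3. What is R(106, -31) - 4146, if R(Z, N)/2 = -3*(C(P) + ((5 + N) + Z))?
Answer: -4716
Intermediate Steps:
C(r) = -5*r
R(Z, N) = -120 - 6*N - 6*Z (R(Z, N) = 2*(-3*(-5*(-3) + ((5 + N) + Z))) = 2*(-3*(15 + (5 + N + Z))) = 2*(-3*(20 + N + Z)) = 2*(-60 - 3*N - 3*Z) = -120 - 6*N - 6*Z)
R(106, -31) - 4146 = (-120 - 6*(-31) - 6*106) - 4146 = (-120 + 186 - 636) - 4146 = -570 - 4146 = -4716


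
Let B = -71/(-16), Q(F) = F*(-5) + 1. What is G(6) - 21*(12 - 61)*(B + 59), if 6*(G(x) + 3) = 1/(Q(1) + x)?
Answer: 3133165/48 ≈ 65274.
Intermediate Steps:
Q(F) = 1 - 5*F (Q(F) = -5*F + 1 = 1 - 5*F)
B = 71/16 (B = -71*(-1/16) = 71/16 ≈ 4.4375)
G(x) = -3 + 1/(6*(-4 + x)) (G(x) = -3 + 1/(6*((1 - 5*1) + x)) = -3 + 1/(6*((1 - 5) + x)) = -3 + 1/(6*(-4 + x)))
G(6) - 21*(12 - 61)*(B + 59) = (73 - 18*6)/(6*(-4 + 6)) - 21*(12 - 61)*(71/16 + 59) = (1/6)*(73 - 108)/2 - (-1029)*1015/16 = (1/6)*(1/2)*(-35) - 21*(-49735/16) = -35/12 + 1044435/16 = 3133165/48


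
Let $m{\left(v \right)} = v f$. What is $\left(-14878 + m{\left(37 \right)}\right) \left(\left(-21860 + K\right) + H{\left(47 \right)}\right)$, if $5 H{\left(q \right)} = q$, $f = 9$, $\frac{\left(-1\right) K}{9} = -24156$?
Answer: $-2844324203$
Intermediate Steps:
$K = 217404$ ($K = \left(-9\right) \left(-24156\right) = 217404$)
$m{\left(v \right)} = 9 v$ ($m{\left(v \right)} = v 9 = 9 v$)
$H{\left(q \right)} = \frac{q}{5}$
$\left(-14878 + m{\left(37 \right)}\right) \left(\left(-21860 + K\right) + H{\left(47 \right)}\right) = \left(-14878 + 9 \cdot 37\right) \left(\left(-21860 + 217404\right) + \frac{1}{5} \cdot 47\right) = \left(-14878 + 333\right) \left(195544 + \frac{47}{5}\right) = \left(-14545\right) \frac{977767}{5} = -2844324203$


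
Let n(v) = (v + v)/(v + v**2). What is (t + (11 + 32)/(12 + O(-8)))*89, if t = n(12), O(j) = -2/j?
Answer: 207726/637 ≈ 326.10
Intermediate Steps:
n(v) = 2*v/(v + v**2) (n(v) = (2*v)/(v + v**2) = 2*v/(v + v**2))
t = 2/13 (t = 2/(1 + 12) = 2/13 ≈ 0.15385)
(t + (11 + 32)/(12 + O(-8)))*89 = (2/13 + (11 + 32)/(12 - 2/(-8)))*89 = (2/13 + 43/(12 - 2*(-1/8)))*89 = (2/13 + 43/(12 + 1/4))*89 = (2/13 + 43/(49/4))*89 = (2/13 + 43*(4/49))*89 = (2/13 + 172/49)*89 = (2334/637)*89 = 207726/637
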